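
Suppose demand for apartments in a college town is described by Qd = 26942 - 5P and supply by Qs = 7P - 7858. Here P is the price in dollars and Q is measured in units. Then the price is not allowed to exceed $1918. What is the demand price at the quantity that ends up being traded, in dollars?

Setting quantity demanded equal to quantity supplied, 26942 - 5P = 7P - 7858, gives P* = 2900 and Q* = 12442.
Since 1918 < 2900, the ceiling is binding.
At P = 1918: Qd = 26942 - 5·1918 = 17352 and Qs = 7·1918 - 7858 = 5568.
Only 5568 units reach the market. On the demand curve, the marginal buyer's willingness to pay at Q = 5568 is (26942 - 5568)/5 = 4274.8.

4274.8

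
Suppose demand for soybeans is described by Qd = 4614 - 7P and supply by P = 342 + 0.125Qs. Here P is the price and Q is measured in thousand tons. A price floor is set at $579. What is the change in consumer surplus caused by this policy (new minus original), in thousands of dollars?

Rearranging supply gives Qs = 8P - 2736. Setting quantity demanded equal to quantity supplied, 4614 - 7P = 8P - 2736, gives P* = 490 and Q* = 1184.
Because the floor (579) lies above the market-clearing price, it is binding.
At P = 579: Qd = 4614 - 7·579 = 561 and Qs = 8·579 - 2736 = 1896.
Consumer surplus without the control is ½ · (4614/7 - 490) · 1184 = 700928/7.
With the floor, consumers buy 561 units at 579, so CS = ½ · (4614/7 - 579) · 561 = 314721/14.
Change in consumer surplus = 314721/14 - 700928/7 = -77652.5.

-77652.5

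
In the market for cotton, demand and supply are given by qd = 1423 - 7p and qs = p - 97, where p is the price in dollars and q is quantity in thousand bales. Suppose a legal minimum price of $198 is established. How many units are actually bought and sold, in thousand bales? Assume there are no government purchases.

Equilibrium: 1423 - 7p = p - 97, so 1520 = 8p and p* = 190, q* = 93.
The floor of 198 is above the equilibrium price 190, so it binds.
At p = 198: qd = 1423 - 7·198 = 37 and qs = 198 - 97 = 101.
The quantity actually transacted is the short side, demand: 37.

37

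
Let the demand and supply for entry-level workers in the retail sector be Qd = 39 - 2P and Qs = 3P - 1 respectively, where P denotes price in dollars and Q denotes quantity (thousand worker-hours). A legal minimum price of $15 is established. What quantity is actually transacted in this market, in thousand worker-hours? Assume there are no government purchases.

9

Without the control the market clears where 39 - 2P = 3P - 1, i.e. P* = 8 and Q* = 23.
The floor of 15 is above the equilibrium price 8, so it binds.
At P = 15: Qd = 39 - 2·15 = 9 and Qs = 3·15 - 1 = 44.
The quantity actually transacted is the short side, demand: 9.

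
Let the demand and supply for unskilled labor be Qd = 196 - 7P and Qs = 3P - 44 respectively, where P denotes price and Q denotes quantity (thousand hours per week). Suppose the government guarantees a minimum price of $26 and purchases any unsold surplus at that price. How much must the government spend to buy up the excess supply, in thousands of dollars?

In a free market, 196 - 7P = 3P - 44 gives the equilibrium P* = 24, Q* = 28.
Since 26 > 24, the floor is binding.
At P = 26: Qd = 196 - 7·26 = 14 and Qs = 3·26 - 44 = 34.
Surplus = Qs - Qd = 20.
Government expenditure = surplus × support price = 20 × 26 = 520.

520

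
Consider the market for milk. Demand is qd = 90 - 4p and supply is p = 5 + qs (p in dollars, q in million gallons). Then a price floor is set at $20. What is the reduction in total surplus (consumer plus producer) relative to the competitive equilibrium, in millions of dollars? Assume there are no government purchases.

10

Rearranging supply gives qs = p - 5. In a free market, 90 - 4p = p - 5 gives the equilibrium p* = 19, q* = 14.
Because the floor (20) lies above the market-clearing price, it is binding.
At p = 20: qd = 90 - 4·20 = 10 and qs = 20 - 5 = 15.
Quantity traded falls to 10. At q = 10 the demand price is (90 - 10)/4 = 20 and the supply price is 5 + 10 = 15.
Deadweight loss = ½ · (20 - 15) · (14 - 10) = ½ · 5 · 4 = 10.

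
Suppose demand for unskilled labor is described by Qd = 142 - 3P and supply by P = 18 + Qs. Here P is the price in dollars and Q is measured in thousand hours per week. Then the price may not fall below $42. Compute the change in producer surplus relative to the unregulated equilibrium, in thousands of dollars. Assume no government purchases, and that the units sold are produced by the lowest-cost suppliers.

14

Rearranging supply gives Qs = P - 18. Setting quantity demanded equal to quantity supplied, 142 - 3P = P - 18, gives P* = 40 and Q* = 22.
The floor of 42 is above the equilibrium price 40, so it binds.
At P = 42: Qd = 142 - 3·42 = 16 and Qs = 42 - 18 = 24.
Producer surplus without the control is ½ · (40 - 18) · 22 = 242.
With the floor, 16 units are sold at 42. The supply price at Q = 16 is 34, so PS = ½ · [(42 - 18) + (42 - 34)] · 16 = 256.
Change in producer surplus = 256 - 242 = 14.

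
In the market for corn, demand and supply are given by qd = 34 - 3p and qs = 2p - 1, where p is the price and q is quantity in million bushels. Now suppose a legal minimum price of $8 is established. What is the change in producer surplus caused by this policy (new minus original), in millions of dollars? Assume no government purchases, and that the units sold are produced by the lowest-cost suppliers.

In a free market, 34 - 3p = 2p - 1 gives the equilibrium p* = 7, q* = 13.
The floor of 8 is above the equilibrium price 7, so it binds.
At p = 8: qd = 34 - 3·8 = 10 and qs = 2·8 - 1 = 15.
Producer surplus without the control is ½ · (7 - 0.5) · 13 = 42.25.
With the floor, 10 units are sold at 8. The supply price at q = 10 is 5.5, so PS = ½ · [(8 - 0.5) + (8 - 5.5)] · 10 = 50.
Change in producer surplus = 50 - 42.25 = 7.75.

7.75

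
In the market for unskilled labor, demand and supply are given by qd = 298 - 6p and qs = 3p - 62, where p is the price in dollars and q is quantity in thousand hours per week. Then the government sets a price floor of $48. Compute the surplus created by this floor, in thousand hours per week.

72

Setting quantity demanded equal to quantity supplied, 298 - 6p = 3p - 62, gives p* = 40 and q* = 58.
Because the floor (48) lies above the market-clearing price, it is binding.
At p = 48: qd = 298 - 6·48 = 10 and qs = 3·48 - 62 = 82.
Surplus = qs - qd = 82 - 10 = 72.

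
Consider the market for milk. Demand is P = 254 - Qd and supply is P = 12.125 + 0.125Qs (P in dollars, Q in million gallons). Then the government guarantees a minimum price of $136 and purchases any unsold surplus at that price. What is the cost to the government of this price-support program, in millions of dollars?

Rearranging demand gives Qd = 254 - P; rearranging supply gives Qs = 8P - 97. Without the control the market clears where 254 - P = 8P - 97, i.e. P* = 39 and Q* = 215.
Because the floor (136) lies above the market-clearing price, it is binding.
At P = 136: Qd = 254 - 136 = 118 and Qs = 8·136 - 97 = 991.
Surplus = Qs - Qd = 873.
Government expenditure = surplus × support price = 873 × 136 = 118728.

118728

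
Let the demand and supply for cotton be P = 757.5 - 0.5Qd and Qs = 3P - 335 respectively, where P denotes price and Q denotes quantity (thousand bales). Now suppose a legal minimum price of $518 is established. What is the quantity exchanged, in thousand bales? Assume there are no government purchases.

479

Rearranging demand gives Qd = 1515 - 2P. In a free market, 1515 - 2P = 3P - 335 gives the equilibrium P* = 370, Q* = 775.
Since 518 > 370, the floor is binding.
At P = 518: Qd = 1515 - 2·518 = 479 and Qs = 3·518 - 335 = 1219.
The quantity actually transacted is the short side, demand: 479.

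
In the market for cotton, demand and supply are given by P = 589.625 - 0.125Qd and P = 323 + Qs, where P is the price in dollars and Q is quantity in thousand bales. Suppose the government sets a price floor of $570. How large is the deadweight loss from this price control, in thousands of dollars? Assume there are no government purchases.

Rearranging demand gives Qd = 4717 - 8P; rearranging supply gives Qs = P - 323. In a free market, 4717 - 8P = P - 323 gives the equilibrium P* = 560, Q* = 237.
The floor of 570 is above the equilibrium price 560, so it binds.
At P = 570: Qd = 4717 - 8·570 = 157 and Qs = 570 - 323 = 247.
Quantity traded falls to 157. At Q = 157 the demand price is (4717 - 157)/8 = 570 and the supply price is 323 + 157 = 480.
Deadweight loss = ½ · (570 - 480) · (237 - 157) = ½ · 90 · 80 = 3600.

3600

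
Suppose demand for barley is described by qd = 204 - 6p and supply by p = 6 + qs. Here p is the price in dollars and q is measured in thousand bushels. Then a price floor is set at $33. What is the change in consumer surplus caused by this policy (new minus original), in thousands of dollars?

-45

Rearranging supply gives qs = p - 6. Setting quantity demanded equal to quantity supplied, 204 - 6p = p - 6, gives p* = 30 and q* = 24.
Because the floor (33) lies above the market-clearing price, it is binding.
At p = 33: qd = 204 - 6·33 = 6 and qs = 33 - 6 = 27.
Consumer surplus without the control is ½ · (34 - 30) · 24 = 48.
With the floor, consumers buy 6 units at 33, so CS = ½ · (34 - 33) · 6 = 3.
Change in consumer surplus = 3 - 48 = -45.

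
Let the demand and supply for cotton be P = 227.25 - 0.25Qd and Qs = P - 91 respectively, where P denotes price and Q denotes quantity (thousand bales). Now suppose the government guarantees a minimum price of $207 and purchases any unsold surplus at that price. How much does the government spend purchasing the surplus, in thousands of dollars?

7245

Rearranging demand gives Qd = 909 - 4P. Without the control the market clears where 909 - 4P = P - 91, i.e. P* = 200 and Q* = 109.
The floor of 207 is above the equilibrium price 200, so it binds.
At P = 207: Qd = 909 - 4·207 = 81 and Qs = 207 - 91 = 116.
Surplus = Qs - Qd = 35.
Government expenditure = surplus × support price = 35 × 207 = 7245.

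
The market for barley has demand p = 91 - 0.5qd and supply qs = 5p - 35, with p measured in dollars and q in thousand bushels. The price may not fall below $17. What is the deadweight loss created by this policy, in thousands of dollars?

0

Rearranging demand gives qd = 182 - 2p. Equilibrium: 182 - 2p = 5p - 35, so 217 = 7p and p* = 31, q* = 120.
Since 17 is below p* = 31, the floor does not bind and the free-market outcome prevails.
Since the control does not bind, no trades are prevented and deadweight loss is zero.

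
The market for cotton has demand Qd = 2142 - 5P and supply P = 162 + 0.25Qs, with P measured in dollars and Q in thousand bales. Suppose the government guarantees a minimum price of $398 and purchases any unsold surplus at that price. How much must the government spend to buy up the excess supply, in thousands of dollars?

315216

Rearranging supply gives Qs = 4P - 648. Without the control the market clears where 2142 - 5P = 4P - 648, i.e. P* = 310 and Q* = 592.
Because the floor (398) lies above the market-clearing price, it is binding.
At P = 398: Qd = 2142 - 5·398 = 152 and Qs = 4·398 - 648 = 944.
Surplus = Qs - Qd = 792.
Government expenditure = surplus × support price = 792 × 398 = 315216.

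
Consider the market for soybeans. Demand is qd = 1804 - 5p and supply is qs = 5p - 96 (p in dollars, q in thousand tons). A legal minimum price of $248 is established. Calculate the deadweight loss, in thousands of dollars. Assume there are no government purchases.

16820

Without the control the market clears where 1804 - 5p = 5p - 96, i.e. p* = 190 and q* = 854.
Since 248 > 190, the floor is binding.
At p = 248: qd = 1804 - 5·248 = 564 and qs = 5·248 - 96 = 1144.
Quantity traded falls to 564. At q = 564 the demand price is (1804 - 564)/5 = 248 and the supply price is (96 + 564)/5 = 132.
Deadweight loss = ½ · (248 - 132) · (854 - 564) = ½ · 116 · 290 = 16820.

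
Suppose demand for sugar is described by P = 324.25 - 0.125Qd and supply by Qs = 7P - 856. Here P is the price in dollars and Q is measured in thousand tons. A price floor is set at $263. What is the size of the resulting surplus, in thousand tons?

495

Rearranging demand gives Qd = 2594 - 8P. Without the control the market clears where 2594 - 8P = 7P - 856, i.e. P* = 230 and Q* = 754.
Because the floor (263) lies above the market-clearing price, it is binding.
At P = 263: Qd = 2594 - 8·263 = 490 and Qs = 7·263 - 856 = 985.
Surplus = Qs - Qd = 985 - 490 = 495.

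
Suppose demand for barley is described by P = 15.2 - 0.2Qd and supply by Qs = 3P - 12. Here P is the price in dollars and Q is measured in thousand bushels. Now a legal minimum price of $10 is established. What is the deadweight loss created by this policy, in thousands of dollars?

Rearranging demand gives Qd = 76 - 5P. Setting quantity demanded equal to quantity supplied, 76 - 5P = 3P - 12, gives P* = 11 and Q* = 21.
Since 10 is below P* = 11, the floor does not bind and the free-market outcome prevails.
Since the control does not bind, no trades are prevented and deadweight loss is zero.

0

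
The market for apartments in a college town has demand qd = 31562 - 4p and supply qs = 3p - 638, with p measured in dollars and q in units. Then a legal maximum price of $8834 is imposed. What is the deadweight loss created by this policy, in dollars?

Setting quantity demanded equal to quantity supplied, 31562 - 4p = 3p - 638, gives p* = 4600 and q* = 13162.
The ceiling of 8834 is above the equilibrium price 4600, so it is not binding; the market clears at p* = 4600, q* = 13162.
Since the control does not bind, no trades are prevented and deadweight loss is zero.

0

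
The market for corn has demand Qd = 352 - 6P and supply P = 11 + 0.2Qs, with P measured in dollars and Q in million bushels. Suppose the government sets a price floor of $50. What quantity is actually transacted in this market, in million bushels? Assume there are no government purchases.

Rearranging supply gives Qs = 5P - 55. Without the control the market clears where 352 - 6P = 5P - 55, i.e. P* = 37 and Q* = 130.
Because the floor (50) lies above the market-clearing price, it is binding.
At P = 50: Qd = 352 - 6·50 = 52 and Qs = 5·50 - 55 = 195.
The quantity actually transacted is the short side, demand: 52.

52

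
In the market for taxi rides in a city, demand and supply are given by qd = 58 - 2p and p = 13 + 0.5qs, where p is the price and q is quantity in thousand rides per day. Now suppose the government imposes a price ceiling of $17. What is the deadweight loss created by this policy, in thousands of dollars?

32

Rearranging supply gives qs = 2p - 26. Without the control the market clears where 58 - 2p = 2p - 26, i.e. p* = 21 and q* = 16.
The ceiling of 17 is below the equilibrium price 21, so it binds.
At p = 17: qd = 58 - 2·17 = 24 and qs = 2·17 - 26 = 8.
Quantity traded falls to 8. At q = 8 the demand price is (58 - 8)/2 = 25 and the supply price is (26 + 8)/2 = 17.
Deadweight loss = ½ · (25 - 17) · (16 - 8) = ½ · 8 · 8 = 32.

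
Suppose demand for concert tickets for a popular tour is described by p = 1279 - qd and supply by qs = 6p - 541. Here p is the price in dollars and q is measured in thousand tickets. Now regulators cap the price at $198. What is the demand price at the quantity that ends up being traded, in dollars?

632

Rearranging demand gives qd = 1279 - p. Setting quantity demanded equal to quantity supplied, 1279 - p = 6p - 541, gives p* = 260 and q* = 1019.
The ceiling of 198 is below the equilibrium price 260, so it binds.
At p = 198: qd = 1279 - 198 = 1081 and qs = 6·198 - 541 = 647.
Only 647 units reach the market. On the demand curve, the marginal buyer's willingness to pay at q = 647 is (1279 - 647) = 632.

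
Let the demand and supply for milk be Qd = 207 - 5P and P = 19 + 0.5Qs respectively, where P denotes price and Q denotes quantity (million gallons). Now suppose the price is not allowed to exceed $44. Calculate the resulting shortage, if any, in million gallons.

0

Rearranging supply gives Qs = 2P - 38. Equilibrium: 207 - 5P = 2P - 38, so 245 = 7P and P* = 35, Q* = 32.
Since 44 is above P* = 35, the ceiling does not bind and the free-market outcome prevails.
Since the control does not bind, there is no shortage.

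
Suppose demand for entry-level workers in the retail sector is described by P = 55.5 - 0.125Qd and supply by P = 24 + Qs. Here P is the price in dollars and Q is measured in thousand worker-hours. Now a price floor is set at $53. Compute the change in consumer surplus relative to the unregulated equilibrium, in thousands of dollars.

Rearranging demand gives Qd = 444 - 8P; rearranging supply gives Qs = P - 24. Setting quantity demanded equal to quantity supplied, 444 - 8P = P - 24, gives P* = 52 and Q* = 28.
Because the floor (53) lies above the market-clearing price, it is binding.
At P = 53: Qd = 444 - 8·53 = 20 and Qs = 53 - 24 = 29.
Consumer surplus without the control is ½ · (55.5 - 52) · 28 = 49.
With the floor, consumers buy 20 units at 53, so CS = ½ · (55.5 - 53) · 20 = 25.
Change in consumer surplus = 25 - 49 = -24.

-24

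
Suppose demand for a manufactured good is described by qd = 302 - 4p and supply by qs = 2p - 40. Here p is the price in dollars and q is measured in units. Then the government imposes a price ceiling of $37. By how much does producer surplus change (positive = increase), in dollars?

-1080

In a free market, 302 - 4p = 2p - 40 gives the equilibrium p* = 57, q* = 74.
Because the ceiling (37) lies below the market-clearing price, it is binding.
At p = 37: qd = 302 - 4·37 = 154 and qs = 2·37 - 40 = 34.
Producer surplus without the control is ½ · (57 - 20) · 74 = 1369.
With the ceiling, producers sell 34 units at 37, so PS = ½ · (37 - 20) · 34 = 289.
Change in producer surplus = 289 - 1369 = -1080.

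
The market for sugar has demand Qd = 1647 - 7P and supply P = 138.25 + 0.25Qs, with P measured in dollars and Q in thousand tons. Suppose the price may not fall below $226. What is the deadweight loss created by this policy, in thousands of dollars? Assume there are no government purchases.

6506.5

Rearranging supply gives Qs = 4P - 553. Setting quantity demanded equal to quantity supplied, 1647 - 7P = 4P - 553, gives P* = 200 and Q* = 247.
Because the floor (226) lies above the market-clearing price, it is binding.
At P = 226: Qd = 1647 - 7·226 = 65 and Qs = 4·226 - 553 = 351.
Quantity traded falls to 65. At Q = 65 the demand price is (1647 - 65)/7 = 226 and the supply price is (553 + 65)/4 = 154.5.
Deadweight loss = ½ · (226 - 154.5) · (247 - 65) = ½ · 71.5 · 182 = 6506.5.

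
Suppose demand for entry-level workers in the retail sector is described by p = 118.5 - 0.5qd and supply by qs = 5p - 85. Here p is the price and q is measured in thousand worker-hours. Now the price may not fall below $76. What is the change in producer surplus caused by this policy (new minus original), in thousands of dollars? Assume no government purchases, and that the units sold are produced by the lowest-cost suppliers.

Rearranging demand gives qd = 237 - 2p. In a free market, 237 - 2p = 5p - 85 gives the equilibrium p* = 46, q* = 145.
Since 76 > 46, the floor is binding.
At p = 76: qd = 237 - 2·76 = 85 and qs = 5·76 - 85 = 295.
Producer surplus without the control is ½ · (46 - 17) · 145 = 2102.5.
With the floor, 85 units are sold at 76. The supply price at q = 85 is 34, so PS = ½ · [(76 - 17) + (76 - 34)] · 85 = 4292.5.
Change in producer surplus = 4292.5 - 2102.5 = 2190.

2190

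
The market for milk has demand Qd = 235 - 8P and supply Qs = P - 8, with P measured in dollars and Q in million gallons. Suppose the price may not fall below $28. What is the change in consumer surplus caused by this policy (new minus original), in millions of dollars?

-15

Without the control the market clears where 235 - 8P = P - 8, i.e. P* = 27 and Q* = 19.
Because the floor (28) lies above the market-clearing price, it is binding.
At P = 28: Qd = 235 - 8·28 = 11 and Qs = 28 - 8 = 20.
Consumer surplus without the control is ½ · (29.375 - 27) · 19 = 22.5625.
With the floor, consumers buy 11 units at 28, so CS = ½ · (29.375 - 28) · 11 = 7.5625.
Change in consumer surplus = 7.5625 - 22.5625 = -15.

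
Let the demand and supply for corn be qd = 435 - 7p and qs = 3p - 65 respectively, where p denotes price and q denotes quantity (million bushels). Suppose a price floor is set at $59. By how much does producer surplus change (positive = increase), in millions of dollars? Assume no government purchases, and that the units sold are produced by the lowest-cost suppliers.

In a free market, 435 - 7p = 3p - 65 gives the equilibrium p* = 50, q* = 85.
The floor of 59 is above the equilibrium price 50, so it binds.
At p = 59: qd = 435 - 7·59 = 22 and qs = 3·59 - 65 = 112.
Producer surplus without the control is ½ · (50 - 65/3) · 85 = 7225/6.
With the floor, 22 units are sold at 59. The supply price at q = 22 is 29, so PS = ½ · [(59 - 65/3) + (59 - 29)] · 22 = 2222/3.
Change in producer surplus = 2222/3 - 7225/6 = -463.5.

-463.5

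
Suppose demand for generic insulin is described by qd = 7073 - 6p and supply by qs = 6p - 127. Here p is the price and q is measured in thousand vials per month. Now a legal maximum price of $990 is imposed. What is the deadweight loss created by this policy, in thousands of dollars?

0

In a free market, 7073 - 6p = 6p - 127 gives the equilibrium p* = 600, q* = 3473.
The ceiling of 990 is above the equilibrium price 600, so it is not binding; the market clears at p* = 600, q* = 3473.
Since the control does not bind, no trades are prevented and deadweight loss is zero.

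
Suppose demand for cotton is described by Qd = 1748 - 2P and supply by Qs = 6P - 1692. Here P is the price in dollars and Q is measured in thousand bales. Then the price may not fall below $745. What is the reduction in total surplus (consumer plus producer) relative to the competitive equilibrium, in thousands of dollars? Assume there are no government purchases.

132300

Without the control the market clears where 1748 - 2P = 6P - 1692, i.e. P* = 430 and Q* = 888.
The floor of 745 is above the equilibrium price 430, so it binds.
At P = 745: Qd = 1748 - 2·745 = 258 and Qs = 6·745 - 1692 = 2778.
Quantity traded falls to 258. At Q = 258 the demand price is (1748 - 258)/2 = 745 and the supply price is (1692 + 258)/6 = 325.
Deadweight loss = ½ · (745 - 325) · (888 - 258) = ½ · 420 · 630 = 132300.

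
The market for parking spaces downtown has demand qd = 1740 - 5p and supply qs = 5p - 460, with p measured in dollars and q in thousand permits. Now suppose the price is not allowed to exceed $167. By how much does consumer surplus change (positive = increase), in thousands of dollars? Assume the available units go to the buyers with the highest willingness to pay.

Setting quantity demanded equal to quantity supplied, 1740 - 5p = 5p - 460, gives p* = 220 and q* = 640.
Since 167 < 220, the ceiling is binding.
At p = 167: qd = 1740 - 5·167 = 905 and qs = 5·167 - 460 = 375.
Consumer surplus without the control is ½ · (348 - 220) · 640 = 40960.
With the ceiling, 375 units are sold at 167 (assume they go to the highest-value buyers). The demand price at q = 375 is 273, so CS = ½ · [(348 - 167) + (273 - 167)] · 375 = 53812.5.
Change in consumer surplus = 53812.5 - 40960 = 12852.5.

12852.5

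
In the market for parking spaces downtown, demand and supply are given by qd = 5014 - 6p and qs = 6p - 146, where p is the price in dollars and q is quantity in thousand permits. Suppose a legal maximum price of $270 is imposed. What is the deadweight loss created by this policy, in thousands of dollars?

Equilibrium: 5014 - 6p = 6p - 146, so 5160 = 12p and p* = 430, q* = 2434.
Because the ceiling (270) lies below the market-clearing price, it is binding.
At p = 270: qd = 5014 - 6·270 = 3394 and qs = 6·270 - 146 = 1474.
Quantity traded falls to 1474. At q = 1474 the demand price is (5014 - 1474)/6 = 590 and the supply price is (146 + 1474)/6 = 270.
Deadweight loss = ½ · (590 - 270) · (2434 - 1474) = ½ · 320 · 960 = 153600.

153600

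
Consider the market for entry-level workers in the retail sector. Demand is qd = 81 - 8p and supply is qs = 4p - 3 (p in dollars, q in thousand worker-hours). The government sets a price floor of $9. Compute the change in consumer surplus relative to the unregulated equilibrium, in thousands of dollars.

Setting quantity demanded equal to quantity supplied, 81 - 8p = 4p - 3, gives p* = 7 and q* = 25.
Since 9 > 7, the floor is binding.
At p = 9: qd = 81 - 8·9 = 9 and qs = 4·9 - 3 = 33.
Consumer surplus without the control is ½ · (10.125 - 7) · 25 = 39.0625.
With the floor, consumers buy 9 units at 9, so CS = ½ · (10.125 - 9) · 9 = 5.0625.
Change in consumer surplus = 5.0625 - 39.0625 = -34.

-34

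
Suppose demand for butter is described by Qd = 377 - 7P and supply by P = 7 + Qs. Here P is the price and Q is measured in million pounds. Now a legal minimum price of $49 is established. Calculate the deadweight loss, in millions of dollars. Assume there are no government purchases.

28

Rearranging supply gives Qs = P - 7. Equilibrium: 377 - 7P = P - 7, so 384 = 8P and P* = 48, Q* = 41.
Because the floor (49) lies above the market-clearing price, it is binding.
At P = 49: Qd = 377 - 7·49 = 34 and Qs = 49 - 7 = 42.
Quantity traded falls to 34. At Q = 34 the demand price is (377 - 34)/7 = 49 and the supply price is 7 + 34 = 41.
Deadweight loss = ½ · (49 - 41) · (41 - 34) = ½ · 8 · 7 = 28.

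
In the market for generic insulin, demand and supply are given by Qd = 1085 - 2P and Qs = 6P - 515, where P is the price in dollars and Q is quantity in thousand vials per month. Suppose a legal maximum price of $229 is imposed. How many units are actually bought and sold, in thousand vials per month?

685

Equilibrium: 1085 - 2P = 6P - 515, so 1600 = 8P and P* = 200, Q* = 685.
Since 229 is above P* = 200, the ceiling does not bind and the free-market outcome prevails.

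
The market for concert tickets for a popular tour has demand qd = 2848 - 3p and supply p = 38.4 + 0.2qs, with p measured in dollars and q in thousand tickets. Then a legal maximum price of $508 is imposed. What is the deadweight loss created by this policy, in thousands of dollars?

Rearranging supply gives qs = 5p - 192. Setting quantity demanded equal to quantity supplied, 2848 - 3p = 5p - 192, gives p* = 380 and q* = 1708.
The ceiling of 508 is above the equilibrium price 380, so it is not binding; the market clears at p* = 380, q* = 1708.
Since the control does not bind, no trades are prevented and deadweight loss is zero.

0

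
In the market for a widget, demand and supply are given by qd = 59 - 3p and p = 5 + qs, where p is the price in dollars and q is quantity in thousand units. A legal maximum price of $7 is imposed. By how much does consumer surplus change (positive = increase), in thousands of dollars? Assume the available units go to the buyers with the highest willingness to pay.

4.5

Rearranging supply gives qs = p - 5. Setting quantity demanded equal to quantity supplied, 59 - 3p = p - 5, gives p* = 16 and q* = 11.
Since 7 < 16, the ceiling is binding.
At p = 7: qd = 59 - 3·7 = 38 and qs = 7 - 5 = 2.
Consumer surplus without the control is ½ · (59/3 - 16) · 11 = 121/6.
With the ceiling, 2 units are sold at 7 (assume they go to the highest-value buyers). The demand price at q = 2 is 19, so CS = ½ · [(59/3 - 7) + (19 - 7)] · 2 = 74/3.
Change in consumer surplus = 74/3 - 121/6 = 4.5.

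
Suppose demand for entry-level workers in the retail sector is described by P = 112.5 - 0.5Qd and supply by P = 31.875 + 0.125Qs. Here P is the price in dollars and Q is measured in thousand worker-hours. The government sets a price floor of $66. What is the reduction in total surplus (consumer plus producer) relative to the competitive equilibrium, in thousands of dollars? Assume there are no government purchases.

405

Rearranging demand gives Qd = 225 - 2P; rearranging supply gives Qs = 8P - 255. Equilibrium: 225 - 2P = 8P - 255, so 480 = 10P and P* = 48, Q* = 129.
Because the floor (66) lies above the market-clearing price, it is binding.
At P = 66: Qd = 225 - 2·66 = 93 and Qs = 8·66 - 255 = 273.
Quantity traded falls to 93. At Q = 93 the demand price is (225 - 93)/2 = 66 and the supply price is (255 + 93)/8 = 43.5.
Deadweight loss = ½ · (66 - 43.5) · (129 - 93) = ½ · 22.5 · 36 = 405.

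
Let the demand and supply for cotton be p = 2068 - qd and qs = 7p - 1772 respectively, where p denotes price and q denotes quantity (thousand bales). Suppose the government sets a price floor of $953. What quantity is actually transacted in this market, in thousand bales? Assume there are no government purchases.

Rearranging demand gives qd = 2068 - p. Without the control the market clears where 2068 - p = 7p - 1772, i.e. p* = 480 and q* = 1588.
Because the floor (953) lies above the market-clearing price, it is binding.
At p = 953: qd = 2068 - 953 = 1115 and qs = 7·953 - 1772 = 4899.
The quantity actually transacted is the short side, demand: 1115.

1115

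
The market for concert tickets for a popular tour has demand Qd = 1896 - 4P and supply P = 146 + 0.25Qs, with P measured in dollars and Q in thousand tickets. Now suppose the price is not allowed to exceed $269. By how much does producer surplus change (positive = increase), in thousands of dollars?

-23534

Rearranging supply gives Qs = 4P - 584. Without the control the market clears where 1896 - 4P = 4P - 584, i.e. P* = 310 and Q* = 656.
Since 269 < 310, the ceiling is binding.
At P = 269: Qd = 1896 - 4·269 = 820 and Qs = 4·269 - 584 = 492.
Producer surplus without the control is ½ · (310 - 146) · 656 = 53792.
With the ceiling, producers sell 492 units at 269, so PS = ½ · (269 - 146) · 492 = 30258.
Change in producer surplus = 30258 - 53792 = -23534.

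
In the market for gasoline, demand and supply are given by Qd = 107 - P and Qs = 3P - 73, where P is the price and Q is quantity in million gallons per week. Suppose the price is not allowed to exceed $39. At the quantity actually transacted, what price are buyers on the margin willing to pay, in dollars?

63

In a free market, 107 - P = 3P - 73 gives the equilibrium P* = 45, Q* = 62.
Because the ceiling (39) lies below the market-clearing price, it is binding.
At P = 39: Qd = 107 - 39 = 68 and Qs = 3·39 - 73 = 44.
Only 44 units reach the market. On the demand curve, the marginal buyer's willingness to pay at Q = 44 is (107 - 44) = 63.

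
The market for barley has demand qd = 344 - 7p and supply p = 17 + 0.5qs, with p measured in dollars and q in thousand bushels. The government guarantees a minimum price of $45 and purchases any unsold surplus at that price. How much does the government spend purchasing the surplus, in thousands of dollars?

Rearranging supply gives qs = 2p - 34. In a free market, 344 - 7p = 2p - 34 gives the equilibrium p* = 42, q* = 50.
Since 45 > 42, the floor is binding.
At p = 45: qd = 344 - 7·45 = 29 and qs = 2·45 - 34 = 56.
Surplus = qs - qd = 27.
Government expenditure = surplus × support price = 27 × 45 = 1215.

1215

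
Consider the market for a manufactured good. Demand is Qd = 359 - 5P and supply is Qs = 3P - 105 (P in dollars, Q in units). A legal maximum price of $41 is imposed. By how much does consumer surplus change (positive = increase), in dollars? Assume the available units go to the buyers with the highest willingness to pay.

45.9

Without the control the market clears where 359 - 5P = 3P - 105, i.e. P* = 58 and Q* = 69.
The ceiling of 41 is below the equilibrium price 58, so it binds.
At P = 41: Qd = 359 - 5·41 = 154 and Qs = 3·41 - 105 = 18.
Consumer surplus without the control is ½ · (71.8 - 58) · 69 = 476.1.
With the ceiling, 18 units are sold at 41 (assume they go to the highest-value buyers). The demand price at Q = 18 is 68.2, so CS = ½ · [(71.8 - 41) + (68.2 - 41)] · 18 = 522.
Change in consumer surplus = 522 - 476.1 = 45.9.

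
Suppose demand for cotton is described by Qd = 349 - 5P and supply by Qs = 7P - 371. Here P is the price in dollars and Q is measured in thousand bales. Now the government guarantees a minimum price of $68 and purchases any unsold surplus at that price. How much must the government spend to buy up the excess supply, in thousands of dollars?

6528

Setting quantity demanded equal to quantity supplied, 349 - 5P = 7P - 371, gives P* = 60 and Q* = 49.
Since 68 > 60, the floor is binding.
At P = 68: Qd = 349 - 5·68 = 9 and Qs = 7·68 - 371 = 105.
Surplus = Qs - Qd = 96.
Government expenditure = surplus × support price = 96 × 68 = 6528.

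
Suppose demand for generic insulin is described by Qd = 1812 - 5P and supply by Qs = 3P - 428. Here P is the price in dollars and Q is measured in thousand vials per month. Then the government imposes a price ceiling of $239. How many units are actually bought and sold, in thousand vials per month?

Equilibrium: 1812 - 5P = 3P - 428, so 2240 = 8P and P* = 280, Q* = 412.
Since 239 < 280, the ceiling is binding.
At P = 239: Qd = 1812 - 5·239 = 617 and Qs = 3·239 - 428 = 289.
The quantity actually transacted is the short side, supply: 289.

289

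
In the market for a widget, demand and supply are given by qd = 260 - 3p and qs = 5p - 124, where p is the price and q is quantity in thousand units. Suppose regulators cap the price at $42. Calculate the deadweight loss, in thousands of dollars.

Setting quantity demanded equal to quantity supplied, 260 - 3p = 5p - 124, gives p* = 48 and q* = 116.
The ceiling of 42 is below the equilibrium price 48, so it binds.
At p = 42: qd = 260 - 3·42 = 134 and qs = 5·42 - 124 = 86.
Quantity traded falls to 86. At q = 86 the demand price is (260 - 86)/3 = 58 and the supply price is (124 + 86)/5 = 42.
Deadweight loss = ½ · (58 - 42) · (116 - 86) = ½ · 16 · 30 = 240.

240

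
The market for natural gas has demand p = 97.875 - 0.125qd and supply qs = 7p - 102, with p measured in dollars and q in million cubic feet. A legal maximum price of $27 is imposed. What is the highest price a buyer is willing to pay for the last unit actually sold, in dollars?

Rearranging demand gives qd = 783 - 8p. Setting quantity demanded equal to quantity supplied, 783 - 8p = 7p - 102, gives p* = 59 and q* = 311.
Because the ceiling (27) lies below the market-clearing price, it is binding.
At p = 27: qd = 783 - 8·27 = 567 and qs = 7·27 - 102 = 87.
Only 87 units reach the market. On the demand curve, the marginal buyer's willingness to pay at q = 87 is (783 - 87)/8 = 87.

87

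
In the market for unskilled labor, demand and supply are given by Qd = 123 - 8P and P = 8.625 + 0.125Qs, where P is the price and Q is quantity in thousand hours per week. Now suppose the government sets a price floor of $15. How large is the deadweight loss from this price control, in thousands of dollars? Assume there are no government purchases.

Rearranging supply gives Qs = 8P - 69. In a free market, 123 - 8P = 8P - 69 gives the equilibrium P* = 12, Q* = 27.
Because the floor (15) lies above the market-clearing price, it is binding.
At P = 15: Qd = 123 - 8·15 = 3 and Qs = 8·15 - 69 = 51.
Quantity traded falls to 3. At Q = 3 the demand price is (123 - 3)/8 = 15 and the supply price is (69 + 3)/8 = 9.
Deadweight loss = ½ · (15 - 9) · (27 - 3) = ½ · 6 · 24 = 72.

72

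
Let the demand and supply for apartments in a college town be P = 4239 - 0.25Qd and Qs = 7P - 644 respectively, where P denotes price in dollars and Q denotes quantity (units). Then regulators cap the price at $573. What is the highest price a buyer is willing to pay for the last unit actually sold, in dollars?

Rearranging demand gives Qd = 16956 - 4P. Without the control the market clears where 16956 - 4P = 7P - 644, i.e. P* = 1600 and Q* = 10556.
The ceiling of 573 is below the equilibrium price 1600, so it binds.
At P = 573: Qd = 16956 - 4·573 = 14664 and Qs = 7·573 - 644 = 3367.
Only 3367 units reach the market. On the demand curve, the marginal buyer's willingness to pay at Q = 3367 is (16956 - 3367)/4 = 3397.25.

3397.25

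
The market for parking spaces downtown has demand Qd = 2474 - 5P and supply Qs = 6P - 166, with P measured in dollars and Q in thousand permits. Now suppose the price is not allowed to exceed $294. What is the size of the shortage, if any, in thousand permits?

0

Setting quantity demanded equal to quantity supplied, 2474 - 5P = 6P - 166, gives P* = 240 and Q* = 1274.
The ceiling of 294 is above the equilibrium price 240, so it is not binding; the market clears at P* = 240, Q* = 1274.
Since the control does not bind, there is no shortage.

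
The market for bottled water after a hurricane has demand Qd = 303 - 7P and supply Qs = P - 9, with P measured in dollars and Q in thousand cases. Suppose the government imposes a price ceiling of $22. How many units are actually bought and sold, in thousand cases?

Equilibrium: 303 - 7P = P - 9, so 312 = 8P and P* = 39, Q* = 30.
Because the ceiling (22) lies below the market-clearing price, it is binding.
At P = 22: Qd = 303 - 7·22 = 149 and Qs = 22 - 9 = 13.
The quantity actually transacted is the short side, supply: 13.

13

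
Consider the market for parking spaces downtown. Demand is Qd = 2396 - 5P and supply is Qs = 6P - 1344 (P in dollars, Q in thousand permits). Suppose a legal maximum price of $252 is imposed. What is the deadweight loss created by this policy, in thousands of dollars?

Setting quantity demanded equal to quantity supplied, 2396 - 5P = 6P - 1344, gives P* = 340 and Q* = 696.
The ceiling of 252 is below the equilibrium price 340, so it binds.
At P = 252: Qd = 2396 - 5·252 = 1136 and Qs = 6·252 - 1344 = 168.
Quantity traded falls to 168. At Q = 168 the demand price is (2396 - 168)/5 = 445.6 and the supply price is (1344 + 168)/6 = 252.
Deadweight loss = ½ · (445.6 - 252) · (696 - 168) = ½ · 193.6 · 528 = 51110.4.

51110.4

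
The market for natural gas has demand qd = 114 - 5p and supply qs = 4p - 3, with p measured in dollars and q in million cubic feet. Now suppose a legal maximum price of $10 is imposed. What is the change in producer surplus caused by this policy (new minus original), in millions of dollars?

Equilibrium: 114 - 5p = 4p - 3, so 117 = 9p and p* = 13, q* = 49.
The ceiling of 10 is below the equilibrium price 13, so it binds.
At p = 10: qd = 114 - 5·10 = 64 and qs = 4·10 - 3 = 37.
Producer surplus without the control is ½ · (13 - 0.75) · 49 = 300.125.
With the ceiling, producers sell 37 units at 10, so PS = ½ · (10 - 0.75) · 37 = 171.125.
Change in producer surplus = 171.125 - 300.125 = -129.

-129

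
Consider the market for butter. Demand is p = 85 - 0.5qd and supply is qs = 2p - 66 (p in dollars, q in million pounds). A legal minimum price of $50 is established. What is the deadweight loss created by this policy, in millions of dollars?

0

Rearranging demand gives qd = 170 - 2p. Without the control the market clears where 170 - 2p = 2p - 66, i.e. p* = 59 and q* = 52.
The floor of 50 is below the equilibrium price 59, so it is not binding; the market clears at p* = 59, q* = 52.
Since the control does not bind, no trades are prevented and deadweight loss is zero.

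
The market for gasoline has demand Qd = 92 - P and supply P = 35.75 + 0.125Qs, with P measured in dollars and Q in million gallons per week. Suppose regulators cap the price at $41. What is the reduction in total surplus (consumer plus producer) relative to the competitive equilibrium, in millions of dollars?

Rearranging supply gives Qs = 8P - 286. In a free market, 92 - P = 8P - 286 gives the equilibrium P* = 42, Q* = 50.
Since 41 < 42, the ceiling is binding.
At P = 41: Qd = 92 - 41 = 51 and Qs = 8·41 - 286 = 42.
Quantity traded falls to 42. At Q = 42 the demand price is 92 - 42 = 50 and the supply price is (286 + 42)/8 = 41.
Deadweight loss = ½ · (50 - 41) · (50 - 42) = ½ · 9 · 8 = 36.

36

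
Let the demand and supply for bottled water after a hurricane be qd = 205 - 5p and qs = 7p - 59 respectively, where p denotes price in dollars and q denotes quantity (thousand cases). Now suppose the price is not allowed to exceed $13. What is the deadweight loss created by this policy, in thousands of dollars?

680.4

In a free market, 205 - 5p = 7p - 59 gives the equilibrium p* = 22, q* = 95.
The ceiling of 13 is below the equilibrium price 22, so it binds.
At p = 13: qd = 205 - 5·13 = 140 and qs = 7·13 - 59 = 32.
Quantity traded falls to 32. At q = 32 the demand price is (205 - 32)/5 = 34.6 and the supply price is (59 + 32)/7 = 13.
Deadweight loss = ½ · (34.6 - 13) · (95 - 32) = ½ · 21.6 · 63 = 680.4.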